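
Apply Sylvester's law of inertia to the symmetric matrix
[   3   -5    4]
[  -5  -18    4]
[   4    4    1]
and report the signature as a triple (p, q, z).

step 0: pivot 3 → sign +
step 1: pivot -79/3 → sign −
step 2: pivot -1/79 → sign −
signature = (1, 2, 0)

Answer: (1, 2, 0)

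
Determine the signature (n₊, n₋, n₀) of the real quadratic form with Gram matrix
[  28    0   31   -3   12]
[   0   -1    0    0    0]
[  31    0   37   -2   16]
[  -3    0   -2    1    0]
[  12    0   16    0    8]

step 0: pivot 28 → sign +
step 1: pivot -1 → sign −
step 2: pivot 75/28 → sign +
step 3: pivot 2/75 → sign +
step 4: row/col 4 already zero → sign 0
signature = (3, 1, 1)

Answer: (3, 1, 1)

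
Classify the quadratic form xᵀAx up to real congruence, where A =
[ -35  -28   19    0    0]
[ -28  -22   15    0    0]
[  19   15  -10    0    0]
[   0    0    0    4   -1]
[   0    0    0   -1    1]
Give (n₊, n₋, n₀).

step 0: pivot -35 → sign −
step 1: pivot 2/5 → sign +
step 2: pivot 3/14 → sign +
step 3: pivot 4 → sign +
step 4: pivot 3/4 → sign +
signature = (4, 1, 0)

Answer: (4, 1, 0)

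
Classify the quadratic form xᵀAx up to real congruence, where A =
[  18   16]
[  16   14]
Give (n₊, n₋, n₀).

step 0: pivot 18 → sign +
step 1: pivot -2/9 → sign −
signature = (1, 1, 0)

Answer: (1, 1, 0)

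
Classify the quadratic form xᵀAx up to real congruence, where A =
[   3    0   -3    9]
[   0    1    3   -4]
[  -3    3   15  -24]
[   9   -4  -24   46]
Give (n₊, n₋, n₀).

step 0: pivot 3 → sign +
step 1: pivot 1 → sign +
step 2: pivot 3 → sign +
step 3: row/col 3 already zero → sign 0
signature = (3, 0, 1)

Answer: (3, 0, 1)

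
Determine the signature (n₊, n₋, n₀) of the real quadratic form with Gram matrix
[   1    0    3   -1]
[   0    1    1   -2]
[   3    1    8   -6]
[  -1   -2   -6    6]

Answer: (3, 1, 0)

Derivation:
step 0: pivot 1 → sign +
step 1: pivot 1 → sign +
step 2: pivot -2 → sign −
step 3: pivot 3/2 → sign +
signature = (3, 1, 0)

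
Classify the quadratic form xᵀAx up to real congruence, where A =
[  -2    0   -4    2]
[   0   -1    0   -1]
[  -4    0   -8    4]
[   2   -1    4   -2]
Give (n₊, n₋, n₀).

step 0: pivot -2 → sign −
step 1: pivot -1 → sign −
step 2: pivot 1 → sign +
step 3: row/col 3 already zero → sign 0
signature = (1, 2, 1)

Answer: (1, 2, 1)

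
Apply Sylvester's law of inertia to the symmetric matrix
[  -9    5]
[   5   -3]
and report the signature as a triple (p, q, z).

step 0: pivot -9 → sign −
step 1: pivot -2/9 → sign −
signature = (0, 2, 0)

Answer: (0, 2, 0)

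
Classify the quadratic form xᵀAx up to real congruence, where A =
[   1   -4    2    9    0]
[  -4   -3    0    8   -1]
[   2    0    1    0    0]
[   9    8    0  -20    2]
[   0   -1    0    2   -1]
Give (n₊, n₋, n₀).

Answer: (3, 2, 0)

Derivation:
step 0: pivot 1 → sign +
step 1: pivot -19 → sign −
step 2: pivot 7/19 → sign +
step 3: pivot 1/7 → sign +
step 4: pivot -2 → sign −
signature = (3, 2, 0)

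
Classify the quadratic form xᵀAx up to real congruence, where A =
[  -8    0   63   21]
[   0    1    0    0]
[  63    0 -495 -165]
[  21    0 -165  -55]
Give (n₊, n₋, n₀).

Answer: (2, 1, 1)

Derivation:
step 0: pivot -8 → sign −
step 1: pivot 1 → sign +
step 2: pivot 9/8 → sign +
step 3: row/col 3 already zero → sign 0
signature = (2, 1, 1)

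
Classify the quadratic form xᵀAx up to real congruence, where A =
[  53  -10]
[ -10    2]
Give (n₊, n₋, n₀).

step 0: pivot 53 → sign +
step 1: pivot 6/53 → sign +
signature = (2, 0, 0)

Answer: (2, 0, 0)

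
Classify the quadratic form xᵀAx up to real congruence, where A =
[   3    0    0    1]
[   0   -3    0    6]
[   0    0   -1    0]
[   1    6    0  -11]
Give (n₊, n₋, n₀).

Answer: (2, 2, 0)

Derivation:
step 0: pivot 3 → sign +
step 1: pivot -3 → sign −
step 2: pivot -1 → sign −
step 3: pivot 2/3 → sign +
signature = (2, 2, 0)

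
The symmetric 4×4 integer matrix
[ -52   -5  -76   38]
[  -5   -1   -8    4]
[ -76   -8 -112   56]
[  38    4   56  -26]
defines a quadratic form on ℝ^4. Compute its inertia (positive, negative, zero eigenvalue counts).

Answer: (1, 2, 1)

Derivation:
step 0: pivot -52 → sign −
step 1: pivot -27/52 → sign −
step 2: pivot 2 → sign +
step 3: row/col 3 already zero → sign 0
signature = (1, 2, 1)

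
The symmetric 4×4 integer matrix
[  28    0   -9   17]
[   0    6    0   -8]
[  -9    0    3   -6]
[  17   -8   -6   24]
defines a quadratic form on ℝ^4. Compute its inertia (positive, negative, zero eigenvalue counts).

step 0: pivot 28 → sign +
step 1: pivot 6 → sign +
step 2: pivot 3/28 → sign +
step 3: pivot 1/3 → sign +
signature = (4, 0, 0)

Answer: (4, 0, 0)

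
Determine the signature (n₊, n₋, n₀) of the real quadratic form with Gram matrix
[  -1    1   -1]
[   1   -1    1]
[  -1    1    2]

step 0: pivot -1 → sign −
step 1: pivot 3 → sign +
step 2: row/col 2 already zero → sign 0
signature = (1, 1, 1)

Answer: (1, 1, 1)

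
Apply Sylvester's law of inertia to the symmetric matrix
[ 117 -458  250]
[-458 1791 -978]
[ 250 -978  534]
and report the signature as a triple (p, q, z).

Answer: (2, 1, 0)

Derivation:
step 0: pivot 117 → sign +
step 1: pivot -217/117 → sign −
step 2: pivot 6/217 → sign +
signature = (2, 1, 0)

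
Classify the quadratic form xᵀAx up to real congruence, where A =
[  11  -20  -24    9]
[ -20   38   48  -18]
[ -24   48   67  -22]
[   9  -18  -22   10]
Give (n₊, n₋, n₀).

Answer: (3, 1, 0)

Derivation:
step 0: pivot 11 → sign +
step 1: pivot 18/11 → sign +
step 2: pivot 3 → sign +
step 3: pivot -1/3 → sign −
signature = (3, 1, 0)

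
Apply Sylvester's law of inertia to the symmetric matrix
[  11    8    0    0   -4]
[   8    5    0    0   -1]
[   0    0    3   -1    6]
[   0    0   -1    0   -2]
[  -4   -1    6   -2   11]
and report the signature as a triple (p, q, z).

step 0: pivot 11 → sign +
step 1: pivot -9/11 → sign −
step 2: pivot 3 → sign +
step 3: pivot -1/3 → sign −
step 4: pivot 2 → sign +
signature = (3, 2, 0)

Answer: (3, 2, 0)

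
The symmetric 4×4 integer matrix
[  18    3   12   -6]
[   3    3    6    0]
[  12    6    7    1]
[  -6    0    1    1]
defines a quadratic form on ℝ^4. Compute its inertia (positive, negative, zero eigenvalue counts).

Answer: (3, 1, 0)

Derivation:
step 0: pivot 18 → sign +
step 1: pivot 5/2 → sign +
step 2: pivot -37/5 → sign −
step 3: pivot 6/37 → sign +
signature = (3, 1, 0)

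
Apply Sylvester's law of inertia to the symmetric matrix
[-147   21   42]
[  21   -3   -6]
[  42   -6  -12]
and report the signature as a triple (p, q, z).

step 0: pivot -147 → sign −
step 1: row/col 1 already zero → sign 0
step 2: row/col 2 already zero → sign 0
signature = (0, 1, 2)

Answer: (0, 1, 2)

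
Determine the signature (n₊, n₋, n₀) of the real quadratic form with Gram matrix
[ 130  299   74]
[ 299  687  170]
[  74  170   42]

step 0: pivot 130 → sign +
step 1: pivot -7/10 → sign −
step 2: pivot -6/91 → sign −
signature = (1, 2, 0)

Answer: (1, 2, 0)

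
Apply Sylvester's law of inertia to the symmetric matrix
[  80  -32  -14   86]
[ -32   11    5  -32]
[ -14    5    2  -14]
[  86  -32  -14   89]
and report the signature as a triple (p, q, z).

step 0: pivot 80 → sign +
step 1: pivot -9/5 → sign −
step 2: pivot -1/4 → sign −
step 3: row/col 3 already zero → sign 0
signature = (1, 2, 1)

Answer: (1, 2, 1)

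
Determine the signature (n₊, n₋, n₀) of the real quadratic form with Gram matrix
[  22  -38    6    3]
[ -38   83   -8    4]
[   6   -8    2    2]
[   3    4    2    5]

Answer: (3, 1, 0)

Derivation:
step 0: pivot 22 → sign +
step 1: pivot 191/11 → sign +
step 2: pivot 8/191 → sign +
step 3: pivot -3/8 → sign −
signature = (3, 1, 0)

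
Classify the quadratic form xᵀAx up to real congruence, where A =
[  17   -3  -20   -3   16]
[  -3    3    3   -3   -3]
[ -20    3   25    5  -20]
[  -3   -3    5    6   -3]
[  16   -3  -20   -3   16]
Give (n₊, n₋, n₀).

step 0: pivot 17 → sign +
step 1: pivot 42/17 → sign +
step 2: pivot 19/14 → sign +
step 3: pivot 1/19 → sign +
step 4: pivot -1 → sign −
signature = (4, 1, 0)

Answer: (4, 1, 0)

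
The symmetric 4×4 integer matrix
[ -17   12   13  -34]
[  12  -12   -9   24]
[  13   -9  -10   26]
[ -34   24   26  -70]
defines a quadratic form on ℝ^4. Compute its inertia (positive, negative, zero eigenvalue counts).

Answer: (0, 4, 0)

Derivation:
step 0: pivot -17 → sign −
step 1: pivot -60/17 → sign −
step 2: pivot -1/20 → sign −
step 3: pivot -2 → sign −
signature = (0, 4, 0)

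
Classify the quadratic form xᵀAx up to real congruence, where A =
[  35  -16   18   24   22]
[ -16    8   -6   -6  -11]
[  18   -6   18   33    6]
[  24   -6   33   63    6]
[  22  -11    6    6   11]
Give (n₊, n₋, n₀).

Answer: (3, 2, 0)

Derivation:
step 0: pivot 35 → sign +
step 1: pivot 24/35 → sign +
step 2: pivot 3/2 → sign +
step 3: pivot -3 → sign −
step 4: pivot -3/4 → sign −
signature = (3, 2, 0)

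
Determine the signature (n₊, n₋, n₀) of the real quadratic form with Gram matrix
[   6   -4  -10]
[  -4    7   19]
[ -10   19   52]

step 0: pivot 6 → sign +
step 1: pivot 13/3 → sign +
step 2: pivot 3/13 → sign +
signature = (3, 0, 0)

Answer: (3, 0, 0)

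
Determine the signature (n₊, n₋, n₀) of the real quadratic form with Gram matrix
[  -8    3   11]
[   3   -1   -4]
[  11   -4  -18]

Answer: (1, 2, 0)

Derivation:
step 0: pivot -8 → sign −
step 1: pivot 1/8 → sign +
step 2: pivot -3 → sign −
signature = (1, 2, 0)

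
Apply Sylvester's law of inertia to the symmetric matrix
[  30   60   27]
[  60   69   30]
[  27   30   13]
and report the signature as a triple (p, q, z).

step 0: pivot 30 → sign +
step 1: pivot -51 → sign −
step 2: pivot -1/170 → sign −
signature = (1, 2, 0)

Answer: (1, 2, 0)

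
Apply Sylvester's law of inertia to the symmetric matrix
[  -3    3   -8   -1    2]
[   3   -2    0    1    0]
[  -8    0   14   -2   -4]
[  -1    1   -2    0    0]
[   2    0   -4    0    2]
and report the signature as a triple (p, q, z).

Answer: (3, 2, 0)

Derivation:
step 0: pivot -3 → sign −
step 1: pivot 1 → sign +
step 2: pivot -86/3 → sign −
step 3: pivot 15/43 → sign +
step 4: pivot 2/15 → sign +
signature = (3, 2, 0)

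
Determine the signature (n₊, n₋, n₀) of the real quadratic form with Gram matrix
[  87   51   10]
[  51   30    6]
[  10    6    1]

step 0: pivot 87 → sign +
step 1: pivot 3/29 → sign +
step 2: pivot -1/3 → sign −
signature = (2, 1, 0)

Answer: (2, 1, 0)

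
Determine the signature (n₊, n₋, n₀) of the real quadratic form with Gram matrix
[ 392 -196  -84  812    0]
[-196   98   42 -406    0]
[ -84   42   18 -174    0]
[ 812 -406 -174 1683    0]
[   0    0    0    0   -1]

Answer: (2, 1, 2)

Derivation:
step 0: pivot 392 → sign +
step 1: pivot 1 → sign +
step 2: pivot -1 → sign −
step 3: row/col 3 already zero → sign 0
step 4: row/col 4 already zero → sign 0
signature = (2, 1, 2)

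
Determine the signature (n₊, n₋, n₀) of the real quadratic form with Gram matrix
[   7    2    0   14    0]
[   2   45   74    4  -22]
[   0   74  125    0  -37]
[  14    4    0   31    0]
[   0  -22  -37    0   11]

Answer: (5, 0, 0)

Derivation:
step 0: pivot 7 → sign +
step 1: pivot 311/7 → sign +
step 2: pivot 543/311 → sign +
step 3: pivot 3 → sign +
step 4: pivot 6/181 → sign +
signature = (5, 0, 0)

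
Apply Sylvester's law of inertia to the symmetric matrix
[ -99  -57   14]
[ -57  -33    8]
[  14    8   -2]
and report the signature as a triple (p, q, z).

step 0: pivot -99 → sign −
step 1: pivot -2/11 → sign −
step 2: row/col 2 already zero → sign 0
signature = (0, 2, 1)

Answer: (0, 2, 1)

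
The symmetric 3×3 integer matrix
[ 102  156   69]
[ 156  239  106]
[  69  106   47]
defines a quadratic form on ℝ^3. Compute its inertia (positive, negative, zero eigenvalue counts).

step 0: pivot 102 → sign +
step 1: pivot 7/17 → sign +
step 2: pivot -3/14 → sign −
signature = (2, 1, 0)

Answer: (2, 1, 0)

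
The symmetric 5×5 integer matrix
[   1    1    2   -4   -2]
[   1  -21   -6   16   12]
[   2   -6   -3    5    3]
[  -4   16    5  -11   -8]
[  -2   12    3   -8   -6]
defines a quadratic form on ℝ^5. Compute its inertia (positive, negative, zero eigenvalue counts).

Answer: (2, 3, 0)

Derivation:
step 0: pivot 1 → sign +
step 1: pivot -22 → sign −
step 2: pivot -45/11 → sign −
step 3: pivot -4/5 → sign −
step 4: pivot 1/4 → sign +
signature = (2, 3, 0)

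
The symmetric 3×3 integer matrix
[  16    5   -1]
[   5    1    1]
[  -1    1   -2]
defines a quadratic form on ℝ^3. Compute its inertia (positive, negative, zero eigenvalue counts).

step 0: pivot 16 → sign +
step 1: pivot -9/16 → sign −
step 2: pivot 1 → sign +
signature = (2, 1, 0)

Answer: (2, 1, 0)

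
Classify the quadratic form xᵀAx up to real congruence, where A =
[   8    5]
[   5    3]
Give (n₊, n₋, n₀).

step 0: pivot 8 → sign +
step 1: pivot -1/8 → sign −
signature = (1, 1, 0)

Answer: (1, 1, 0)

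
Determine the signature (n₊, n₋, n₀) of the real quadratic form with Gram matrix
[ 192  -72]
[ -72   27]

step 0: pivot 192 → sign +
step 1: row/col 1 already zero → sign 0
signature = (1, 0, 1)

Answer: (1, 0, 1)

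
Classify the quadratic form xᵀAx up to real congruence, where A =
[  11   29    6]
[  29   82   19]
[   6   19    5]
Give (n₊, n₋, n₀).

step 0: pivot 11 → sign +
step 1: pivot 61/11 → sign +
step 2: pivot -6/61 → sign −
signature = (2, 1, 0)

Answer: (2, 1, 0)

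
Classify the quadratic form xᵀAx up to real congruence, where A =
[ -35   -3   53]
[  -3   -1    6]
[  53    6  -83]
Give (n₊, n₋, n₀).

step 0: pivot -35 → sign −
step 1: pivot -26/35 → sign −
step 2: pivot 3/26 → sign +
signature = (1, 2, 0)

Answer: (1, 2, 0)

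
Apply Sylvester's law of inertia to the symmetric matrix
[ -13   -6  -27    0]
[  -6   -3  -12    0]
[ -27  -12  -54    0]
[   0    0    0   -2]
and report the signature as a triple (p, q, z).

step 0: pivot -13 → sign −
step 1: pivot -3/13 → sign −
step 2: pivot 3 → sign +
step 3: pivot -2 → sign −
signature = (1, 3, 0)

Answer: (1, 3, 0)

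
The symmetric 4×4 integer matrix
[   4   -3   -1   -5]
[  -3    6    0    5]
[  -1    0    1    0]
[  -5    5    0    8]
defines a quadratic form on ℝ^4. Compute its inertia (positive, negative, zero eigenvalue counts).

step 0: pivot 4 → sign +
step 1: pivot 15/4 → sign +
step 2: pivot 3/5 → sign +
step 3: pivot -1/3 → sign −
signature = (3, 1, 0)

Answer: (3, 1, 0)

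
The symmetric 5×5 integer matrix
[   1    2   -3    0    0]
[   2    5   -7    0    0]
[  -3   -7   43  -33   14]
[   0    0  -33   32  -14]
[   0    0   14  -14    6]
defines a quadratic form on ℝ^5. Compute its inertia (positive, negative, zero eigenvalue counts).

Answer: (4, 1, 0)

Derivation:
step 0: pivot 1 → sign +
step 1: pivot 1 → sign +
step 2: pivot 33 → sign +
step 3: pivot -1 → sign −
step 4: pivot 2/33 → sign +
signature = (4, 1, 0)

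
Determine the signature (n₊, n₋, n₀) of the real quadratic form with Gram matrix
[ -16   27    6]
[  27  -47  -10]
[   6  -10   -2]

Answer: (1, 2, 0)

Derivation:
step 0: pivot -16 → sign −
step 1: pivot -23/16 → sign −
step 2: pivot 6/23 → sign +
signature = (1, 2, 0)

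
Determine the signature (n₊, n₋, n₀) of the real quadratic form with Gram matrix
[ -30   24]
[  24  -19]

step 0: pivot -30 → sign −
step 1: pivot 1/5 → sign +
signature = (1, 1, 0)

Answer: (1, 1, 0)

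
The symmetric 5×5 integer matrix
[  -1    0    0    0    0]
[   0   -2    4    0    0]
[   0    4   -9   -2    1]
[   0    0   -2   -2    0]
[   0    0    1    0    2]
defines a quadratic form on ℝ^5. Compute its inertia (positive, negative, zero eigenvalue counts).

Answer: (2, 3, 0)

Derivation:
step 0: pivot -1 → sign −
step 1: pivot -2 → sign −
step 2: pivot -1 → sign −
step 3: pivot 2 → sign +
step 4: pivot 1 → sign +
signature = (2, 3, 0)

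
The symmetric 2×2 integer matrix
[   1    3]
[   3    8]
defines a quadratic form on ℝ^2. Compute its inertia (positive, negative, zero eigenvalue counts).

Answer: (1, 1, 0)

Derivation:
step 0: pivot 1 → sign +
step 1: pivot -1 → sign −
signature = (1, 1, 0)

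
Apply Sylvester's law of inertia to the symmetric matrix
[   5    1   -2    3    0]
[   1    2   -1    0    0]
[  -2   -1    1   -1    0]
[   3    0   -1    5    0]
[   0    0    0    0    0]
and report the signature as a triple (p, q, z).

step 0: pivot 5 → sign +
step 1: pivot 9/5 → sign +
step 2: pivot 3 → sign +
step 3: row/col 3 already zero → sign 0
step 4: row/col 4 already zero → sign 0
signature = (3, 0, 2)

Answer: (3, 0, 2)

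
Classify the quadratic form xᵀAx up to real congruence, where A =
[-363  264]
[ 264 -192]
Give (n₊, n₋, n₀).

Answer: (0, 1, 1)

Derivation:
step 0: pivot -363 → sign −
step 1: row/col 1 already zero → sign 0
signature = (0, 1, 1)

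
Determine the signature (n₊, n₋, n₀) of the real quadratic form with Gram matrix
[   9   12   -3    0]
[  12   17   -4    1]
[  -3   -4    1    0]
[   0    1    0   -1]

step 0: pivot 9 → sign +
step 1: pivot 1 → sign +
step 2: pivot -2 → sign −
step 3: row/col 3 already zero → sign 0
signature = (2, 1, 1)

Answer: (2, 1, 1)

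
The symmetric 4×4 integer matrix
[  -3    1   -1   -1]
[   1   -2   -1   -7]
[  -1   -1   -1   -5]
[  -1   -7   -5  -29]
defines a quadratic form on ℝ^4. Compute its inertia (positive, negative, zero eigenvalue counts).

Answer: (1, 2, 1)

Derivation:
step 0: pivot -3 → sign −
step 1: pivot -5/3 → sign −
step 2: pivot 2/5 → sign +
step 3: row/col 3 already zero → sign 0
signature = (1, 2, 1)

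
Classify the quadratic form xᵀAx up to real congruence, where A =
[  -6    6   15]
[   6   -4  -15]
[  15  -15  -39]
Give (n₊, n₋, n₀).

step 0: pivot -6 → sign −
step 1: pivot 2 → sign +
step 2: pivot -3/2 → sign −
signature = (1, 2, 0)

Answer: (1, 2, 0)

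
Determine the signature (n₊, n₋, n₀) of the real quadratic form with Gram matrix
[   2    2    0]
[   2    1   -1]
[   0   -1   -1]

Answer: (1, 1, 1)

Derivation:
step 0: pivot 2 → sign +
step 1: pivot -1 → sign −
step 2: row/col 2 already zero → sign 0
signature = (1, 1, 1)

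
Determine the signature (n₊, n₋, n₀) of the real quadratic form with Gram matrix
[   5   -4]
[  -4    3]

step 0: pivot 5 → sign +
step 1: pivot -1/5 → sign −
signature = (1, 1, 0)

Answer: (1, 1, 0)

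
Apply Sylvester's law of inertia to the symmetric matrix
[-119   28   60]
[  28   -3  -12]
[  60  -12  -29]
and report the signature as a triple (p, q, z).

Answer: (2, 1, 0)

Derivation:
step 0: pivot -119 → sign −
step 1: pivot 61/17 → sign +
step 2: pivot 1/427 → sign +
signature = (2, 1, 0)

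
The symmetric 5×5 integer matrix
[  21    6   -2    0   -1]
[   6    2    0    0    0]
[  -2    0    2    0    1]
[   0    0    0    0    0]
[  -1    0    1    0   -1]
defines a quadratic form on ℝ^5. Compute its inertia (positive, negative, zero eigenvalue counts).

step 0: pivot 21 → sign +
step 1: pivot 2/7 → sign +
step 2: pivot 2/3 → sign +
step 3: pivot -3/2 → sign −
step 4: row/col 4 already zero → sign 0
signature = (3, 1, 1)

Answer: (3, 1, 1)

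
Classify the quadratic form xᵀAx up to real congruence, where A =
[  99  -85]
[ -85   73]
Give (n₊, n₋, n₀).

Answer: (2, 0, 0)

Derivation:
step 0: pivot 99 → sign +
step 1: pivot 2/99 → sign +
signature = (2, 0, 0)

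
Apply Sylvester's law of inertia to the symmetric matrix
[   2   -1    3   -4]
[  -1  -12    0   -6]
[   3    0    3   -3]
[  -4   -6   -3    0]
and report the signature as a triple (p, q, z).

Answer: (2, 2, 0)

Derivation:
step 0: pivot 2 → sign +
step 1: pivot -25/2 → sign −
step 2: pivot -33/25 → sign −
step 3: pivot 3/11 → sign +
signature = (2, 2, 0)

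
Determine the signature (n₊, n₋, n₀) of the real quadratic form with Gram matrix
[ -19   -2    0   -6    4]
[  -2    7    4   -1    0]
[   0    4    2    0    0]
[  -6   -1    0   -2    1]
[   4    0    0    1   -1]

Answer: (2, 2, 1)

Derivation:
step 0: pivot -19 → sign −
step 1: pivot 137/19 → sign +
step 2: pivot -30/137 → sign −
step 3: pivot 1/15 → sign +
step 4: row/col 4 already zero → sign 0
signature = (2, 2, 1)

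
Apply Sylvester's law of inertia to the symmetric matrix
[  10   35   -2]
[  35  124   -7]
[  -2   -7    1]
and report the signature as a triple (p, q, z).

Answer: (3, 0, 0)

Derivation:
step 0: pivot 10 → sign +
step 1: pivot 3/2 → sign +
step 2: pivot 3/5 → sign +
signature = (3, 0, 0)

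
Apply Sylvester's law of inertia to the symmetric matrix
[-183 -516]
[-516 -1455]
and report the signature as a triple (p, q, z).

step 0: pivot -183 → sign −
step 1: pivot -3/61 → sign −
signature = (0, 2, 0)

Answer: (0, 2, 0)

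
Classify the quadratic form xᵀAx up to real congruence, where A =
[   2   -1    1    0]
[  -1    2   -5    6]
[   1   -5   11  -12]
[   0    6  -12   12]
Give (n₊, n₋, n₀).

Answer: (2, 1, 1)

Derivation:
step 0: pivot 2 → sign +
step 1: pivot 3/2 → sign +
step 2: pivot -3 → sign −
step 3: row/col 3 already zero → sign 0
signature = (2, 1, 1)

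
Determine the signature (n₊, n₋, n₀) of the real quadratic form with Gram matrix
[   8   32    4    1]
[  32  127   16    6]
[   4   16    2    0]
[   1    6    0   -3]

step 0: pivot 8 → sign +
step 1: pivot -1 → sign −
step 2: pivot 7/8 → sign +
step 3: pivot -2/7 → sign −
signature = (2, 2, 0)

Answer: (2, 2, 0)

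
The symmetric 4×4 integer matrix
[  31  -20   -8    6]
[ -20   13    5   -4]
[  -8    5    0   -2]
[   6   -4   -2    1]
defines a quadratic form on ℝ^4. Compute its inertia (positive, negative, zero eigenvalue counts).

Answer: (2, 2, 0)

Derivation:
step 0: pivot 31 → sign +
step 1: pivot 3/31 → sign +
step 2: pivot -7/3 → sign −
step 3: pivot -1/7 → sign −
signature = (2, 2, 0)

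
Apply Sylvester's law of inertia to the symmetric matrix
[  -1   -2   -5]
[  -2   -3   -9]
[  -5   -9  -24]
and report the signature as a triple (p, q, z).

Answer: (1, 1, 1)

Derivation:
step 0: pivot -1 → sign −
step 1: pivot 1 → sign +
step 2: row/col 2 already zero → sign 0
signature = (1, 1, 1)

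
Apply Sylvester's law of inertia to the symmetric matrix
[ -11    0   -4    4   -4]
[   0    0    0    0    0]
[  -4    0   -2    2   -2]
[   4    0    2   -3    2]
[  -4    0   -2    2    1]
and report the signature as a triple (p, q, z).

step 0: pivot -11 → sign −
step 1: pivot -6/11 → sign −
step 2: pivot -1 → sign −
step 3: pivot 3 → sign +
step 4: row/col 4 already zero → sign 0
signature = (1, 3, 1)

Answer: (1, 3, 1)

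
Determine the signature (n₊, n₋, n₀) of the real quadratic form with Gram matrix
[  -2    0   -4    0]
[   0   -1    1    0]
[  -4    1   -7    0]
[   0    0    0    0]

Answer: (1, 2, 1)

Derivation:
step 0: pivot -2 → sign −
step 1: pivot -1 → sign −
step 2: pivot 2 → sign +
step 3: row/col 3 already zero → sign 0
signature = (1, 2, 1)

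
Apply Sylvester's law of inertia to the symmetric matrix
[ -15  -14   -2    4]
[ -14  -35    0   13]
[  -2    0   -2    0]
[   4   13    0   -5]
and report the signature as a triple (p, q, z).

Answer: (1, 3, 0)

Derivation:
step 0: pivot -15 → sign −
step 1: pivot -329/15 → sign −
step 2: pivot -74/47 → sign −
step 3: pivot 6/259 → sign +
signature = (1, 3, 0)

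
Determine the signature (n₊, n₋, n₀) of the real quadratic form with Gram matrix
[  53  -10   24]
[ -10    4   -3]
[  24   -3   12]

Answer: (3, 0, 0)

Derivation:
step 0: pivot 53 → sign +
step 1: pivot 112/53 → sign +
step 2: pivot 3/112 → sign +
signature = (3, 0, 0)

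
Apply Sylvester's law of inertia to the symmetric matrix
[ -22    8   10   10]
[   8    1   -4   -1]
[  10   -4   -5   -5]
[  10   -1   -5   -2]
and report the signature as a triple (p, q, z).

step 0: pivot -22 → sign −
step 1: pivot 43/11 → sign +
step 2: pivot -21/43 → sign −
step 3: pivot 6/7 → sign +
signature = (2, 2, 0)

Answer: (2, 2, 0)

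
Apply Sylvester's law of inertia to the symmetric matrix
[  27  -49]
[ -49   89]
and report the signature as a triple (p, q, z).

Answer: (2, 0, 0)

Derivation:
step 0: pivot 27 → sign +
step 1: pivot 2/27 → sign +
signature = (2, 0, 0)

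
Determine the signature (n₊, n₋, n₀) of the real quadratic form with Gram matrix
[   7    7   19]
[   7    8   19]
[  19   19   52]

Answer: (3, 0, 0)

Derivation:
step 0: pivot 7 → sign +
step 1: pivot 1 → sign +
step 2: pivot 3/7 → sign +
signature = (3, 0, 0)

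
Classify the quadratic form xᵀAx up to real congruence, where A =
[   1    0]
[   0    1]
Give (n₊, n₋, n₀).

Answer: (2, 0, 0)

Derivation:
step 0: pivot 1 → sign +
step 1: pivot 1 → sign +
signature = (2, 0, 0)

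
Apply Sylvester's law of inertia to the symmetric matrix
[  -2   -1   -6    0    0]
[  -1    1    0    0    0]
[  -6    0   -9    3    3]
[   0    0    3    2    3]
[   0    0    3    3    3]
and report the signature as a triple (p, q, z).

step 0: pivot -2 → sign −
step 1: pivot 3/2 → sign +
step 2: pivot 3 → sign +
step 3: pivot -1 → sign −
step 4: row/col 4 already zero → sign 0
signature = (2, 2, 1)

Answer: (2, 2, 1)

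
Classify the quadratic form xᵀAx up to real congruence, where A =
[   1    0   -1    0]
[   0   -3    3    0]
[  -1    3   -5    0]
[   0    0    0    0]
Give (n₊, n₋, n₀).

step 0: pivot 1 → sign +
step 1: pivot -3 → sign −
step 2: pivot -3 → sign −
step 3: row/col 3 already zero → sign 0
signature = (1, 2, 1)

Answer: (1, 2, 1)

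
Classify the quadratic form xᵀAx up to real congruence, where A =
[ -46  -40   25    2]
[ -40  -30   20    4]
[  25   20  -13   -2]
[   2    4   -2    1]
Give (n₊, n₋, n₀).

Answer: (2, 2, 0)

Derivation:
step 0: pivot -46 → sign −
step 1: pivot 110/23 → sign +
step 2: pivot -1/22 → sign −
step 3: pivot 1/5 → sign +
signature = (2, 2, 0)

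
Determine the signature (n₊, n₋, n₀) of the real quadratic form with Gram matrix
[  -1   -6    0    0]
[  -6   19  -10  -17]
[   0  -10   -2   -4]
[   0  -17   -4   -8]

Answer: (1, 3, 0)

Derivation:
step 0: pivot -1 → sign −
step 1: pivot 55 → sign +
step 2: pivot -42/11 → sign −
step 3: pivot -3/35 → sign −
signature = (1, 3, 0)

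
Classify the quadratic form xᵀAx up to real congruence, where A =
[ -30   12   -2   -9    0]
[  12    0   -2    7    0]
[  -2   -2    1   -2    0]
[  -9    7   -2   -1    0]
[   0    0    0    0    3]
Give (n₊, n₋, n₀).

step 0: pivot -30 → sign −
step 1: pivot 24/5 → sign +
step 2: pivot -1/2 → sign −
step 3: pivot -1/36 → sign −
step 4: pivot 3 → sign +
signature = (2, 3, 0)

Answer: (2, 3, 0)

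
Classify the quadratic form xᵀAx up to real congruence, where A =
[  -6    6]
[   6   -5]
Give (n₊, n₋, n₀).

step 0: pivot -6 → sign −
step 1: pivot 1 → sign +
signature = (1, 1, 0)

Answer: (1, 1, 0)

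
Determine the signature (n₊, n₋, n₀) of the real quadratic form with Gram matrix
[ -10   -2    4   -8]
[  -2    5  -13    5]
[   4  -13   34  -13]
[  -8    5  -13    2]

Answer: (2, 2, 0)

Derivation:
step 0: pivot -10 → sign −
step 1: pivot 27/5 → sign +
step 2: pivot 1/3 → sign +
step 3: pivot -1 → sign −
signature = (2, 2, 0)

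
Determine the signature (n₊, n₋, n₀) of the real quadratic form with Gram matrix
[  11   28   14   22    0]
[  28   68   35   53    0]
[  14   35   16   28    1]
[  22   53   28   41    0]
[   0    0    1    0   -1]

Answer: (2, 3, 0)

Derivation:
step 0: pivot 11 → sign +
step 1: pivot -36/11 → sign −
step 2: pivot -61/36 → sign −
step 3: pivot -3/61 → sign −
step 4: pivot 2 → sign +
signature = (2, 3, 0)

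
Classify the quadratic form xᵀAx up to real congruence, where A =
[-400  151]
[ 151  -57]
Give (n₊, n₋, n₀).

Answer: (1, 1, 0)

Derivation:
step 0: pivot -400 → sign −
step 1: pivot 1/400 → sign +
signature = (1, 1, 0)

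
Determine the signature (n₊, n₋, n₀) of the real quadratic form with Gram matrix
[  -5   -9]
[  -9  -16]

step 0: pivot -5 → sign −
step 1: pivot 1/5 → sign +
signature = (1, 1, 0)

Answer: (1, 1, 0)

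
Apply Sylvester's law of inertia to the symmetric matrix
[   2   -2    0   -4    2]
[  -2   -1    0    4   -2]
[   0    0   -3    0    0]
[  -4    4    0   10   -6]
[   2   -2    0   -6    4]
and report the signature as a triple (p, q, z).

step 0: pivot 2 → sign +
step 1: pivot -3 → sign −
step 2: pivot -3 → sign −
step 3: pivot 2 → sign +
step 4: row/col 4 already zero → sign 0
signature = (2, 2, 1)

Answer: (2, 2, 1)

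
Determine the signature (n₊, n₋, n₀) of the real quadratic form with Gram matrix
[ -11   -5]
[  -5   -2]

Answer: (1, 1, 0)

Derivation:
step 0: pivot -11 → sign −
step 1: pivot 3/11 → sign +
signature = (1, 1, 0)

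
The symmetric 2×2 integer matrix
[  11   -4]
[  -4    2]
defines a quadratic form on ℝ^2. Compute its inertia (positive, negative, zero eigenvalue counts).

Answer: (2, 0, 0)

Derivation:
step 0: pivot 11 → sign +
step 1: pivot 6/11 → sign +
signature = (2, 0, 0)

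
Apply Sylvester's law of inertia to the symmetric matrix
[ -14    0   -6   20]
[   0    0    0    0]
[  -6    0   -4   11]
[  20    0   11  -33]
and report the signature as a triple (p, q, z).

Answer: (0, 3, 1)

Derivation:
step 0: pivot -14 → sign −
step 1: pivot -10/7 → sign −
step 2: pivot -3/10 → sign −
step 3: row/col 3 already zero → sign 0
signature = (0, 3, 1)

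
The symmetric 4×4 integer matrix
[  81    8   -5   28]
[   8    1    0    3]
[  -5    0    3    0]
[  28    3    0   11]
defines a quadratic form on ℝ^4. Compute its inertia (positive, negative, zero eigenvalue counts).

Answer: (4, 0, 0)

Derivation:
step 0: pivot 81 → sign +
step 1: pivot 17/81 → sign +
step 2: pivot 26/17 → sign +
step 3: pivot 2/13 → sign +
signature = (4, 0, 0)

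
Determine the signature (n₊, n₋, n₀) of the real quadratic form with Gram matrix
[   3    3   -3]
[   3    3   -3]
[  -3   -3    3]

step 0: pivot 3 → sign +
step 1: row/col 1 already zero → sign 0
step 2: row/col 2 already zero → sign 0
signature = (1, 0, 2)

Answer: (1, 0, 2)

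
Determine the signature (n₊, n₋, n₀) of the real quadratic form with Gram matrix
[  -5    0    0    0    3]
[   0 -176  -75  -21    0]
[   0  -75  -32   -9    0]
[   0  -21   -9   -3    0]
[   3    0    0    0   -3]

Answer: (0, 5, 0)

Derivation:
step 0: pivot -5 → sign −
step 1: pivot -176 → sign −
step 2: pivot -7/176 → sign −
step 3: pivot -3/7 → sign −
step 4: pivot -6/5 → sign −
signature = (0, 5, 0)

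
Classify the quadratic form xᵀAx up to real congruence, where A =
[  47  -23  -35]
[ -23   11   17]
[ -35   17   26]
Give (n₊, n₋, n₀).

Answer: (1, 1, 1)

Derivation:
step 0: pivot 47 → sign +
step 1: pivot -12/47 → sign −
step 2: row/col 2 already zero → sign 0
signature = (1, 1, 1)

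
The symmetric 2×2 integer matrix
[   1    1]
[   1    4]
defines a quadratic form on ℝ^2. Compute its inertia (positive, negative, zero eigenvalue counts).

step 0: pivot 1 → sign +
step 1: pivot 3 → sign +
signature = (2, 0, 0)

Answer: (2, 0, 0)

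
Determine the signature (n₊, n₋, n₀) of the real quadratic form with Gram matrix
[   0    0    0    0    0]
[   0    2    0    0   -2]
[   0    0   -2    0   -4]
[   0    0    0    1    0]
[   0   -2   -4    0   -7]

step 0: pivot 2 → sign +
step 1: pivot -2 → sign −
step 2: pivot 1 → sign +
step 3: pivot -1 → sign −
step 4: row/col 4 already zero → sign 0
signature = (2, 2, 1)

Answer: (2, 2, 1)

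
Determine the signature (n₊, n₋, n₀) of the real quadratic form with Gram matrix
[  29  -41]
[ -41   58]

step 0: pivot 29 → sign +
step 1: pivot 1/29 → sign +
signature = (2, 0, 0)

Answer: (2, 0, 0)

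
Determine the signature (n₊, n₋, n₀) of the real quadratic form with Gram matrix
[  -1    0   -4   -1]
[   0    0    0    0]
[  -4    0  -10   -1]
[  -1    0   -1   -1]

step 0: pivot -1 → sign −
step 1: pivot 6 → sign +
step 2: pivot -3/2 → sign −
step 3: row/col 3 already zero → sign 0
signature = (1, 2, 1)

Answer: (1, 2, 1)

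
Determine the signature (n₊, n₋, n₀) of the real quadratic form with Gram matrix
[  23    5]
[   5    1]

step 0: pivot 23 → sign +
step 1: pivot -2/23 → sign −
signature = (1, 1, 0)

Answer: (1, 1, 0)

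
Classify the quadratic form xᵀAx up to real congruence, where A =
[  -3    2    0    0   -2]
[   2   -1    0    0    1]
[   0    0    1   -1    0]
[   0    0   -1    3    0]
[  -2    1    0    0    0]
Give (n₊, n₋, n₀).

step 0: pivot -3 → sign −
step 1: pivot 1/3 → sign +
step 2: pivot 1 → sign +
step 3: pivot 2 → sign +
step 4: pivot 1 → sign +
signature = (4, 1, 0)

Answer: (4, 1, 0)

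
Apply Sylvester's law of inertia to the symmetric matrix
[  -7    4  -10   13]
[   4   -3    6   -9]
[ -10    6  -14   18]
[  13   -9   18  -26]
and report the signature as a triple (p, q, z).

step 0: pivot -7 → sign −
step 1: pivot -5/7 → sign −
step 2: pivot 2/5 → sign +
step 3: pivot -2 → sign −
signature = (1, 3, 0)

Answer: (1, 3, 0)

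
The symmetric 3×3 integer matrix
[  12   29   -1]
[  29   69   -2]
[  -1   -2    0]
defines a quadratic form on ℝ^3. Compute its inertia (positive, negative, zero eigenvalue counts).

Answer: (2, 1, 0)

Derivation:
step 0: pivot 12 → sign +
step 1: pivot -13/12 → sign −
step 2: pivot 1/13 → sign +
signature = (2, 1, 0)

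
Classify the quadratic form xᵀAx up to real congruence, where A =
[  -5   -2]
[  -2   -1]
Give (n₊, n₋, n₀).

step 0: pivot -5 → sign −
step 1: pivot -1/5 → sign −
signature = (0, 2, 0)

Answer: (0, 2, 0)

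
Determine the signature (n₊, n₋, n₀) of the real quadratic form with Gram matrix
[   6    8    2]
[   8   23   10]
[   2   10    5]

step 0: pivot 6 → sign +
step 1: pivot 37/3 → sign +
step 2: pivot -1/37 → sign −
signature = (2, 1, 0)

Answer: (2, 1, 0)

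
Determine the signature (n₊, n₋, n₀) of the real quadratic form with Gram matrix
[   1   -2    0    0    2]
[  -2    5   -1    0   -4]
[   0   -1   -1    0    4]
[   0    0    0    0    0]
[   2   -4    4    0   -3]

Answer: (3, 1, 1)

Derivation:
step 0: pivot 1 → sign +
step 1: pivot 1 → sign +
step 2: pivot -2 → sign −
step 3: pivot 1 → sign +
step 4: row/col 4 already zero → sign 0
signature = (3, 1, 1)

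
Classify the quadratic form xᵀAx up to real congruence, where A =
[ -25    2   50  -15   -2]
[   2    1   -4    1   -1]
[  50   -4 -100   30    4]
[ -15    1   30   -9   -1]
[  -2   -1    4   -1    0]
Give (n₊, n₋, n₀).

Answer: (1, 3, 1)

Derivation:
step 0: pivot -25 → sign −
step 1: pivot 29/25 → sign +
step 2: pivot -1/29 → sign −
step 3: pivot -1 → sign −
step 4: row/col 4 already zero → sign 0
signature = (1, 3, 1)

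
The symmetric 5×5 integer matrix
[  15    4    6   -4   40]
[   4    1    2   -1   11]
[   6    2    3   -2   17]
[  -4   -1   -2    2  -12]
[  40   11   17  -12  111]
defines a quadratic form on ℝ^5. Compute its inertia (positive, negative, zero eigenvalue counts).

Answer: (4, 1, 0)

Derivation:
step 0: pivot 15 → sign +
step 1: pivot -1/15 → sign −
step 2: pivot 3 → sign +
step 3: pivot 1 → sign +
step 4: pivot 2 → sign +
signature = (4, 1, 0)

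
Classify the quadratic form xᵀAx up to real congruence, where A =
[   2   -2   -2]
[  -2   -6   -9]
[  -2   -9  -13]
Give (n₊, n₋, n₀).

Answer: (2, 1, 0)

Derivation:
step 0: pivot 2 → sign +
step 1: pivot -8 → sign −
step 2: pivot 1/8 → sign +
signature = (2, 1, 0)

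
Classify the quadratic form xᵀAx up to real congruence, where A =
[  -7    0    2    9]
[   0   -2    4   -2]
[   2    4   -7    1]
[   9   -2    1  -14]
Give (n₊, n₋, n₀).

Answer: (1, 3, 0)

Derivation:
step 0: pivot -7 → sign −
step 1: pivot -2 → sign −
step 2: pivot 11/7 → sign +
step 3: pivot -6/11 → sign −
signature = (1, 3, 0)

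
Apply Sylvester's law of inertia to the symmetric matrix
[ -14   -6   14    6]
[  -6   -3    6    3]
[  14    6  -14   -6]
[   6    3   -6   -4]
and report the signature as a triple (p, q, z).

Answer: (0, 3, 1)

Derivation:
step 0: pivot -14 → sign −
step 1: pivot -3/7 → sign −
step 2: pivot -1 → sign −
step 3: row/col 3 already zero → sign 0
signature = (0, 3, 1)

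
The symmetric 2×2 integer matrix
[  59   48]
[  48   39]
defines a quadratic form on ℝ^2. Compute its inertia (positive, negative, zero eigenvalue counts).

step 0: pivot 59 → sign +
step 1: pivot -3/59 → sign −
signature = (1, 1, 0)

Answer: (1, 1, 0)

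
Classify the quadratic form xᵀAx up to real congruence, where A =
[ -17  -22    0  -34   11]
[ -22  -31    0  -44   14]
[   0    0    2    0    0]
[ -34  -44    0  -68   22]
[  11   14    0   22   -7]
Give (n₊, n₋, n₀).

step 0: pivot -17 → sign −
step 1: pivot -43/17 → sign −
step 2: pivot 2 → sign +
step 3: pivot 6/43 → sign +
step 4: row/col 4 already zero → sign 0
signature = (2, 2, 1)

Answer: (2, 2, 1)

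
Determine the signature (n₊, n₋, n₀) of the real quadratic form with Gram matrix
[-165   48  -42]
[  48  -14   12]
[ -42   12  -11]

Answer: (1, 2, 0)

Derivation:
step 0: pivot -165 → sign −
step 1: pivot -2/55 → sign −
step 2: pivot 1 → sign +
signature = (1, 2, 0)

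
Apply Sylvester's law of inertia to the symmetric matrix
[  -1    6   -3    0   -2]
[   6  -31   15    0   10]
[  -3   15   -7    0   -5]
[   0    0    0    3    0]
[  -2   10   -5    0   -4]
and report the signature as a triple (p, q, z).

Answer: (3, 2, 0)

Derivation:
step 0: pivot -1 → sign −
step 1: pivot 5 → sign +
step 2: pivot 1/5 → sign +
step 3: pivot 3 → sign +
step 4: pivot -1 → sign −
signature = (3, 2, 0)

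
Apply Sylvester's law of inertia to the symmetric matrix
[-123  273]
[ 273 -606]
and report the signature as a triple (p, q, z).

step 0: pivot -123 → sign −
step 1: pivot -3/41 → sign −
signature = (0, 2, 0)

Answer: (0, 2, 0)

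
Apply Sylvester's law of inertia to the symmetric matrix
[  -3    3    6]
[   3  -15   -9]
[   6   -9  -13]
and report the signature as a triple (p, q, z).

Answer: (0, 3, 0)

Derivation:
step 0: pivot -3 → sign −
step 1: pivot -12 → sign −
step 2: pivot -1/4 → sign −
signature = (0, 3, 0)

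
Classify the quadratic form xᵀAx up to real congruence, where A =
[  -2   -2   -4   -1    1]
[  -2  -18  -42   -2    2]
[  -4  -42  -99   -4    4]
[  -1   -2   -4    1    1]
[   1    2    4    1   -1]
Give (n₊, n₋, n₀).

step 0: pivot -2 → sign −
step 1: pivot -16 → sign −
step 2: pivot -3/4 → sign −
step 3: pivot 7/4 → sign +
step 4: pivot -2/7 → sign −
signature = (1, 4, 0)

Answer: (1, 4, 0)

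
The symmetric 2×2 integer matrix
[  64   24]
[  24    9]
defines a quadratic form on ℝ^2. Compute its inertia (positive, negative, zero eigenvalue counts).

step 0: pivot 64 → sign +
step 1: row/col 1 already zero → sign 0
signature = (1, 0, 1)

Answer: (1, 0, 1)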